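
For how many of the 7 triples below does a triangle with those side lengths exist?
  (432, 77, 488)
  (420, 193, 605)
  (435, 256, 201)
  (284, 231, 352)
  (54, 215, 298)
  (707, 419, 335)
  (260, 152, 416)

5

(77,432,488): 77+432 > 488 → valid
(193,420,605): 193+420 > 605 → valid
(201,256,435): 201+256 > 435 → valid
(231,284,352): 231+284 > 352 → valid
(54,215,298): 54+215 ≤ 298 → not valid
(335,419,707): 335+419 > 707 → valid
(152,260,416): 152+260 ≤ 416 → not valid
5 of the 7 triples form a triangle.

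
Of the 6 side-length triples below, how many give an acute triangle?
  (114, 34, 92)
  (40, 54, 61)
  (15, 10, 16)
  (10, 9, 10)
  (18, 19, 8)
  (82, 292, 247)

4

(114,34,92): 34²+92² = 9620 < 12996 = 114² → obtuse
(40,54,61): 40²+54² = 4516 > 3721 = 61² → acute
(15,10,16): 10²+15² = 325 > 256 = 16² → acute
(10,9,10): 9²+10² = 181 > 100 = 10² → acute
(18,19,8): 8²+18² = 388 > 361 = 19² → acute
(82,292,247): 82²+247² = 67733 < 85264 = 292² → obtuse
4 of the 6 are acute.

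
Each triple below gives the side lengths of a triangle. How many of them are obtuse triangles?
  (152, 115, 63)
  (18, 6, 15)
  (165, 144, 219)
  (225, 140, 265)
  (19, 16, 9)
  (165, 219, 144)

3

(152,115,63): 63²+115² = 17194 < 23104 = 152² → obtuse
(18,6,15): 6²+15² = 261 < 324 = 18² → obtuse
(165,144,219): 144²+165² = 47961 = 219² → right
(225,140,265): 140²+225² = 70225 = 265² → right
(19,16,9): 9²+16² = 337 < 361 = 19² → obtuse
(165,219,144): 144²+165² = 47961 = 219² → right
3 of the 6 are obtuse.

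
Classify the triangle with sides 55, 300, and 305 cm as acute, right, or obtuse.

right

Compare the square of the longest side to the sum of squares of the other two: 55² + 300² = 93025 = 305².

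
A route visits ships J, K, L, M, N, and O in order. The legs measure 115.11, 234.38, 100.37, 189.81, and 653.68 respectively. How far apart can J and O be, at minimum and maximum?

The maximum is all hops collinear in one direction: 115.11 + 234.38 + 100.37 + 189.81 + 653.68 = 1293.35.
The longest hop is 653.68; the others sum to 639.67. Folding the others back against it leaves at least 653.68 − 639.67 = 14.01.

14.01 ≤ JO ≤ 1293.35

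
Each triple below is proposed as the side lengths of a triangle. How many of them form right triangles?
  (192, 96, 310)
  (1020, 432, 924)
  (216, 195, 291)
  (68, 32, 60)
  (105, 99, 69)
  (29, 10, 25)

3

(192,96,310): 96+192 ≤ 310, not a triangle
(1020,432,924): 432²+924² = 1040400 = 1020² → right
(216,195,291): 195²+216² = 84681 = 291² → right
(68,32,60): 32²+60² = 4624 = 68² → right
(105,99,69): 69²+99² = 14562 > 11025 = 105² → acute
(29,10,25): 10²+25² = 725 < 841 = 29² → obtuse
3 of the 6 are right.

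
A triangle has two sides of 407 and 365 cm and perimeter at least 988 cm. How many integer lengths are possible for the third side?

556

Triangle inequality: 42 < x < 772. Perimeter ≥ 988 gives x ≥ 988 − 407 − 365 = 216.
So 216 ≤ x < 772; integers 216 through 771: 556 values.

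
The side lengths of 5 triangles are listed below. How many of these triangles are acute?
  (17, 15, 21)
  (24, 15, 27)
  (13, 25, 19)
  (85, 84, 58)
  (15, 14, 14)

4

(17,15,21): 15²+17² = 514 > 441 = 21² → acute
(24,15,27): 15²+24² = 801 > 729 = 27² → acute
(13,25,19): 13²+19² = 530 < 625 = 25² → obtuse
(85,84,58): 58²+84² = 10420 > 7225 = 85² → acute
(15,14,14): 14²+14² = 392 > 225 = 15² → acute
4 of the 5 are acute.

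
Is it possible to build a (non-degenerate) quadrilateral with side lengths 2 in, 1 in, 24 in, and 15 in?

For a quadrilateral, each side must be shorter than the sum of the others.
Here the longest side is 24, but the remaining 3 sides sum to only 18.

No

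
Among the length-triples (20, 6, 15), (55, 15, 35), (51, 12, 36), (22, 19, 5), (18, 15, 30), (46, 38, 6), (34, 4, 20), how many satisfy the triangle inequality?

3

(6,15,20): 6+15 > 20 → valid
(15,35,55): 15+35 ≤ 55 → not valid
(12,36,51): 12+36 ≤ 51 → not valid
(5,19,22): 5+19 > 22 → valid
(15,18,30): 15+18 > 30 → valid
(6,38,46): 6+38 ≤ 46 → not valid
(4,20,34): 4+20 ≤ 34 → not valid
3 of the 7 triples form a triangle.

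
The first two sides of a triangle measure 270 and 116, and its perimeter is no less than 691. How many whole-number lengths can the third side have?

81

Triangle inequality: 154 < x < 386. Perimeter ≥ 691 gives x ≥ 691 − 270 − 116 = 305.
So 305 ≤ x < 386; integers 305 through 385: 81 values.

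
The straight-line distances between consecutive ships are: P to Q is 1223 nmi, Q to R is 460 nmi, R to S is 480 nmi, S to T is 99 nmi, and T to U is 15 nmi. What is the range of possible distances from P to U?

The maximum is all hops collinear in one direction: 1223 + 460 + 480 + 99 + 15 = 2277.
The longest hop is 1223; the others sum to 1054. Folding the others back against it leaves at least 1223 − 1054 = 169.

169 ≤ PU ≤ 2277 nmi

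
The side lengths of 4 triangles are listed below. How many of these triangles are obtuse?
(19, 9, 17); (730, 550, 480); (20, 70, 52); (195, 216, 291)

1

(19,9,17): 9²+17² = 370 > 361 = 19² → acute
(730,550,480): 480²+550² = 532900 = 730² → right
(20,70,52): 20²+52² = 3104 < 4900 = 70² → obtuse
(195,216,291): 195²+216² = 84681 = 291² → right
1 of the 4 is obtuse.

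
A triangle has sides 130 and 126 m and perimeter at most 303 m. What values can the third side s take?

4 < s ≤ 47 m

Triangle inequality alone gives 4 < s < 256.
The perimeter condition gives s ≤ 303 − 130 − 126 = 47.
Intersecting the two: 4 < s ≤ 47.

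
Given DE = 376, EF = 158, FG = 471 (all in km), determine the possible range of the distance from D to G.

0 ≤ DG ≤ 1005 km

The maximum is all hops collinear in one direction: 376 + 158 + 471 = 1005.
The longest hop is 471; the others sum to 534. Since 471 ≤ 534, the path can fold back on itself completely, so the minimum distance is 0.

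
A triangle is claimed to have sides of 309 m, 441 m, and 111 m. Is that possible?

The longest side is 441, but the other two sum to only 420.
420 < 441, so the triangle inequality fails.

No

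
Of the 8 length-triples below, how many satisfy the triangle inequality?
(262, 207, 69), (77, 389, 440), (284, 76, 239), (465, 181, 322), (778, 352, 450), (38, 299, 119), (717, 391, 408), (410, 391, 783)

(69,207,262): 69+207 > 262 → valid
(77,389,440): 77+389 > 440 → valid
(76,239,284): 76+239 > 284 → valid
(181,322,465): 181+322 > 465 → valid
(352,450,778): 352+450 > 778 → valid
(38,119,299): 38+119 ≤ 299 → not valid
(391,408,717): 391+408 > 717 → valid
(391,410,783): 391+410 > 783 → valid
7 of the 8 triples form a triangle.

7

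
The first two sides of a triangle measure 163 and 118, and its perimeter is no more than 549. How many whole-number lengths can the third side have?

Triangle inequality: 45 < x < 281. Perimeter ≤ 549 gives x ≤ 549 − 163 − 118 = 268.
So 45 < x ≤ 268; integers 46 through 268: 223 values.

223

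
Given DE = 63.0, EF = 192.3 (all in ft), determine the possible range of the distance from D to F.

By the triangle inequality, |63.0 − 192.3| ≤ DF ≤ 63.0 + 192.3.

129.3 ≤ DF ≤ 255.3 ft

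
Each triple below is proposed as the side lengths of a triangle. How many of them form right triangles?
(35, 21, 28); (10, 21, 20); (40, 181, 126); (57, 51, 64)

(35,21,28): 21²+28² = 1225 = 35² → right
(10,21,20): 10²+20² = 500 > 441 = 21² → acute
(40,181,126): 40+126 ≤ 181, not a triangle
(57,51,64): 51²+57² = 5850 > 4096 = 64² → acute
1 of the 4 is right.

1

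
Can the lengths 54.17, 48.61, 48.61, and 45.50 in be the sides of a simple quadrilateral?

Yes

A quadrilateral exists iff every side is shorter than the sum of the others — equivalently, the longest side is less than the sum of the rest.
Longest side 54.17 < 142.72 (sum of the remaining 3), so yes.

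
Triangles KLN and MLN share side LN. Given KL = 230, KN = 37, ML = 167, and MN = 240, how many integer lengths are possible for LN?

From triangle KLN: 193 < LN < 267.
From triangle MLN: 73 < LN < 407.
Intersection: 193 < LN < 267, so integers 194 through 266: 73 values.

73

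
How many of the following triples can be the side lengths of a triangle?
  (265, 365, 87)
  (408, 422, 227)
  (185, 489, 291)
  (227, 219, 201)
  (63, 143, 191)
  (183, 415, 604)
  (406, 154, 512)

4

(87,265,365): 87+265 ≤ 365 → not valid
(227,408,422): 227+408 > 422 → valid
(185,291,489): 185+291 ≤ 489 → not valid
(201,219,227): 201+219 > 227 → valid
(63,143,191): 63+143 > 191 → valid
(183,415,604): 183+415 ≤ 604 → not valid
(154,406,512): 154+406 > 512 → valid
4 of the 7 triples form a triangle.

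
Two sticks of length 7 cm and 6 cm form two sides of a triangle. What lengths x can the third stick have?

1 < x < 13

By the triangle inequality, x must be less than 7 + 6 = 13 and greater than |7 − 6| = 1.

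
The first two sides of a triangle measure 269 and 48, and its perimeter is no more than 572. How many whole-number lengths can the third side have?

Triangle inequality: 221 < x < 317. Perimeter ≤ 572 gives x ≤ 572 − 269 − 48 = 255.
So 221 < x ≤ 255; integers 222 through 255: 34 values.

34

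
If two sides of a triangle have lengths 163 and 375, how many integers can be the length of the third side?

325

The third side lies in the open interval (212, 538).
Integers from 213 to 537 inclusive: 537 − 213 + 1 = 325.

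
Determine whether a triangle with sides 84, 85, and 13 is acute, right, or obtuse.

right

Compare the square of the longest side to the sum of squares of the other two: 13² + 84² = 7225 = 85².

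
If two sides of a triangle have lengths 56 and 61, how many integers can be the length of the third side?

111

The third side lies in the open interval (5, 117).
Integers from 6 to 116 inclusive: 116 − 6 + 1 = 111.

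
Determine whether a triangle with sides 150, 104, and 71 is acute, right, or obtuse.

Compare the square of the longest side to the sum of squares of the other two: 71² + 104² = 15857 < 22500 = 150².

obtuse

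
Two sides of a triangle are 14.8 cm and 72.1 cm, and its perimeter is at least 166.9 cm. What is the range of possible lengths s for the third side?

80.0 ≤ s < 86.9 cm

Triangle inequality alone gives 57.3 < s < 86.9.
The perimeter condition gives s ≥ 166.9 − 14.8 − 72.1 = 80.0.
Intersecting the two: 80.0 ≤ s < 86.9.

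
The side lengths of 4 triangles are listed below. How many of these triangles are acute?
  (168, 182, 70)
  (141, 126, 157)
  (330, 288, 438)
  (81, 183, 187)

2

(168,182,70): 70²+168² = 33124 = 182² → right
(141,126,157): 126²+141² = 35757 > 24649 = 157² → acute
(330,288,438): 288²+330² = 191844 = 438² → right
(81,183,187): 81²+183² = 40050 > 34969 = 187² → acute
2 of the 4 are acute.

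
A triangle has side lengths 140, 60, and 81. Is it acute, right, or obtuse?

Compare the square of the longest side to the sum of squares of the other two: 60² + 81² = 10161 < 19600 = 140².

obtuse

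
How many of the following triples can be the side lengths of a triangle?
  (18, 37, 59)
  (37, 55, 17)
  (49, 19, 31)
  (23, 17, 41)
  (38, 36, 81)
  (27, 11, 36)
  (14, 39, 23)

(18,37,59): 18+37 ≤ 59 → not valid
(17,37,55): 17+37 ≤ 55 → not valid
(19,31,49): 19+31 > 49 → valid
(17,23,41): 17+23 ≤ 41 → not valid
(36,38,81): 36+38 ≤ 81 → not valid
(11,27,36): 11+27 > 36 → valid
(14,23,39): 14+23 ≤ 39 → not valid
2 of the 7 triples form a triangle.

2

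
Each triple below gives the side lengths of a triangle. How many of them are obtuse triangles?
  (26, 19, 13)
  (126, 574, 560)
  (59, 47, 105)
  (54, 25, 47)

3

(26,19,13): 13²+19² = 530 < 676 = 26² → obtuse
(126,574,560): 126²+560² = 329476 = 574² → right
(59,47,105): 47²+59² = 5690 < 11025 = 105² → obtuse
(54,25,47): 25²+47² = 2834 < 2916 = 54² → obtuse
3 of the 4 are obtuse.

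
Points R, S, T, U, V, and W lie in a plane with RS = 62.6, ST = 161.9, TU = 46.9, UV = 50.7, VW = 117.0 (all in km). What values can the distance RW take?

0 ≤ RW ≤ 439.1 km

The maximum is all hops collinear in one direction: 62.6 + 161.9 + 46.9 + 50.7 + 117.0 = 439.1.
The longest hop is 161.9; the others sum to 277.2. Since 161.9 ≤ 277.2, the path can fold back on itself completely, so the minimum distance is 0.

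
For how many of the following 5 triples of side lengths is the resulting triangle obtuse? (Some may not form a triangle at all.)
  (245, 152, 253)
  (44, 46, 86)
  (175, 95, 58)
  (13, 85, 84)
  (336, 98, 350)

1

(245,152,253): 152²+245² = 83129 > 64009 = 253² → acute
(44,46,86): 44²+46² = 4052 < 7396 = 86² → obtuse
(175,95,58): 58+95 ≤ 175, not a triangle
(13,85,84): 13²+84² = 7225 = 85² → right
(336,98,350): 98²+336² = 122500 = 350² → right
1 of the 5 is obtuse.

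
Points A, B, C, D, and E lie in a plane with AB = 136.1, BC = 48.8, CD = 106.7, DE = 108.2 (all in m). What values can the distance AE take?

The maximum is all hops collinear in one direction: 136.1 + 48.8 + 106.7 + 108.2 = 399.8.
The longest hop is 136.1; the others sum to 263.7. Since 136.1 ≤ 263.7, the path can fold back on itself completely, so the minimum distance is 0.

0 ≤ AE ≤ 399.8 m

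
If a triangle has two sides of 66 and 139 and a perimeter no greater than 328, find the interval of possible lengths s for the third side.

73 < s ≤ 123

Triangle inequality alone gives 73 < s < 205.
The perimeter condition gives s ≤ 328 − 66 − 139 = 123.
Intersecting the two: 73 < s ≤ 123.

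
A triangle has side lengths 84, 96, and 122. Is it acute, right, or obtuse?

acute

Compare the square of the longest side to the sum of squares of the other two: 84² + 96² = 16272 > 14884 = 122².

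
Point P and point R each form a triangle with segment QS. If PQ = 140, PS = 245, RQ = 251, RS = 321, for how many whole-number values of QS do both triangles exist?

279

From triangle PQS: 105 < QS < 385.
From triangle RQS: 70 < QS < 572.
Intersection: 105 < QS < 385, so integers 106 through 384: 279 values.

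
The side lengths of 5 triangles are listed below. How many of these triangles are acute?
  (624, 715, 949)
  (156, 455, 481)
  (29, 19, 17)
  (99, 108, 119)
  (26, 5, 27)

(624,715,949): 624²+715² = 900601 = 949² → right
(156,455,481): 156²+455² = 231361 = 481² → right
(29,19,17): 17²+19² = 650 < 841 = 29² → obtuse
(99,108,119): 99²+108² = 21465 > 14161 = 119² → acute
(26,5,27): 5²+26² = 701 < 729 = 27² → obtuse
1 of the 5 is acute.

1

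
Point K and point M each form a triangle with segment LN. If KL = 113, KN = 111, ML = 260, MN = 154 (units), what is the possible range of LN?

From triangle KLN: |113 − 111| < LN < 113 + 111, i.e. 2 < LN < 224.
From triangle MLN: 106 < LN < 414.
Both must hold, so LN lies in the intersection.

106 < LN < 224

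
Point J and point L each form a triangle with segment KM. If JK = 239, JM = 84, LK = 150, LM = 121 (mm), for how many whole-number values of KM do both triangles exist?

115

From triangle JKM: 155 < KM < 323.
From triangle LKM: 29 < KM < 271.
Intersection: 155 < KM < 271, so integers 156 through 270: 115 values.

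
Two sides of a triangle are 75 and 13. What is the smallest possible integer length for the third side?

63

The third side must be strictly greater than |75 − 13| = 62.
The smallest integer above 62 is 63.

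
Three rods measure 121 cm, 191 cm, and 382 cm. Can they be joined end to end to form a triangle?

The longest side is 382, but the other two sum to only 312.
312 < 382, so the triangle inequality fails.

No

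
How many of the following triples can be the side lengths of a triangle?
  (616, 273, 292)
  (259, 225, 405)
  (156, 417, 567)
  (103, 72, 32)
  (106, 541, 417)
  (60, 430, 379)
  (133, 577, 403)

4

(273,292,616): 273+292 ≤ 616 → not valid
(225,259,405): 225+259 > 405 → valid
(156,417,567): 156+417 > 567 → valid
(32,72,103): 32+72 > 103 → valid
(106,417,541): 106+417 ≤ 541 → not valid
(60,379,430): 60+379 > 430 → valid
(133,403,577): 133+403 ≤ 577 → not valid
4 of the 7 triples form a triangle.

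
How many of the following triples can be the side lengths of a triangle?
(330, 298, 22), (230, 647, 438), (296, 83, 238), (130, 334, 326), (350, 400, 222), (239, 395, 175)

(22,298,330): 22+298 ≤ 330 → not valid
(230,438,647): 230+438 > 647 → valid
(83,238,296): 83+238 > 296 → valid
(130,326,334): 130+326 > 334 → valid
(222,350,400): 222+350 > 400 → valid
(175,239,395): 175+239 > 395 → valid
5 of the 6 triples form a triangle.

5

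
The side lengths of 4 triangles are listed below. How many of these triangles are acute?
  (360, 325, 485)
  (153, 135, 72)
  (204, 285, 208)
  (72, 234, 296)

1

(360,325,485): 325²+360² = 235225 = 485² → right
(153,135,72): 72²+135² = 23409 = 153² → right
(204,285,208): 204²+208² = 84880 > 81225 = 285² → acute
(72,234,296): 72²+234² = 59940 < 87616 = 296² → obtuse
1 of the 4 is acute.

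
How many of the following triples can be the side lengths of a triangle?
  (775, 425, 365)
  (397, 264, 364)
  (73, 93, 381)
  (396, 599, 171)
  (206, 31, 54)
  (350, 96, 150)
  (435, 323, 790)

2

(365,425,775): 365+425 > 775 → valid
(264,364,397): 264+364 > 397 → valid
(73,93,381): 73+93 ≤ 381 → not valid
(171,396,599): 171+396 ≤ 599 → not valid
(31,54,206): 31+54 ≤ 206 → not valid
(96,150,350): 96+150 ≤ 350 → not valid
(323,435,790): 323+435 ≤ 790 → not valid
2 of the 7 triples form a triangle.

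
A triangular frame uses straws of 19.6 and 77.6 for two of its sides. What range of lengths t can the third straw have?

58.0 < t < 97.2

By the triangle inequality, t must be less than 19.6 + 77.6 = 97.2 and greater than |19.6 − 77.6| = 58.0.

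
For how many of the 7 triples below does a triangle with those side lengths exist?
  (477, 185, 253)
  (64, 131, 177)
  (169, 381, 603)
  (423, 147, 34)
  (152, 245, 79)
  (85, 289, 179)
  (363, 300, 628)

(185,253,477): 185+253 ≤ 477 → not valid
(64,131,177): 64+131 > 177 → valid
(169,381,603): 169+381 ≤ 603 → not valid
(34,147,423): 34+147 ≤ 423 → not valid
(79,152,245): 79+152 ≤ 245 → not valid
(85,179,289): 85+179 ≤ 289 → not valid
(300,363,628): 300+363 > 628 → valid
2 of the 7 triples form a triangle.

2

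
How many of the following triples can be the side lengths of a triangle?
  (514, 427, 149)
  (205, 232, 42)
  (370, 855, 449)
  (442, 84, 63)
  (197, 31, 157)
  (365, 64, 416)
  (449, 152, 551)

4

(149,427,514): 149+427 > 514 → valid
(42,205,232): 42+205 > 232 → valid
(370,449,855): 370+449 ≤ 855 → not valid
(63,84,442): 63+84 ≤ 442 → not valid
(31,157,197): 31+157 ≤ 197 → not valid
(64,365,416): 64+365 > 416 → valid
(152,449,551): 152+449 > 551 → valid
4 of the 7 triples form a triangle.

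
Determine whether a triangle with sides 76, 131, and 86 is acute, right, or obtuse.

obtuse

Compare the square of the longest side to the sum of squares of the other two: 76² + 86² = 13172 < 17161 = 131².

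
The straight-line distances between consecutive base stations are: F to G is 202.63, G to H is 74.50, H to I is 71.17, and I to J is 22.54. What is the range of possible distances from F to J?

34.42 ≤ FJ ≤ 370.84

The maximum is all hops collinear in one direction: 202.63 + 74.50 + 71.17 + 22.54 = 370.84.
The longest hop is 202.63; the others sum to 168.21. Folding the others back against it leaves at least 202.63 − 168.21 = 34.42.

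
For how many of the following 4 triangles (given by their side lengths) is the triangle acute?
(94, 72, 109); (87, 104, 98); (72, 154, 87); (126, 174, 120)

(94,72,109): 72²+94² = 14020 > 11881 = 109² → acute
(87,104,98): 87²+98² = 17173 > 10816 = 104² → acute
(72,154,87): 72²+87² = 12753 < 23716 = 154² → obtuse
(126,174,120): 120²+126² = 30276 = 174² → right
2 of the 4 are acute.

2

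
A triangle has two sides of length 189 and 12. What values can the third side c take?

177 < c < 201

By the triangle inequality, c must be less than 189 + 12 = 201 and greater than |189 − 12| = 177.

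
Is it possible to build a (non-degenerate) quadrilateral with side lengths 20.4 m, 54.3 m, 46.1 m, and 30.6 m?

A quadrilateral exists iff every side is shorter than the sum of the others — equivalently, the longest side is less than the sum of the rest.
Longest side 54.3 < 97.1 (sum of the remaining 3), so yes.

Yes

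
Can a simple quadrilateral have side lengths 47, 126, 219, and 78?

A quadrilateral exists iff every side is shorter than the sum of the others — equivalently, the longest side is less than the sum of the rest.
Longest side 219 < 251 (sum of the remaining 3), so yes.

Yes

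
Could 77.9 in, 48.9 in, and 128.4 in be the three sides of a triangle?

No

The longest side is 128.4, but the other two sum to only 126.8.
126.8 < 128.4, so the triangle inequality fails.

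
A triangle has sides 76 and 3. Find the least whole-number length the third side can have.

The third side must be strictly greater than |76 − 3| = 73.
The smallest integer above 73 is 74.

74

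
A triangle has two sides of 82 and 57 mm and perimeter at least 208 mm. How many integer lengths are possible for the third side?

70

Triangle inequality: 25 < x < 139. Perimeter ≥ 208 gives x ≥ 208 − 82 − 57 = 69.
So 69 ≤ x < 139; integers 69 through 138: 70 values.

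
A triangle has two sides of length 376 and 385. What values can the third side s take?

By the triangle inequality, s must be less than 376 + 385 = 761 and greater than |376 − 385| = 9.

9 < s < 761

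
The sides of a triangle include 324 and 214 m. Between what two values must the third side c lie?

By the triangle inequality, c must be less than 324 + 214 = 538 and greater than |324 − 214| = 110.

110 < c < 538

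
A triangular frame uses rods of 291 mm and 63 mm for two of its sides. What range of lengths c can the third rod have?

228 < c < 354

By the triangle inequality, c must be less than 291 + 63 = 354 and greater than |291 − 63| = 228.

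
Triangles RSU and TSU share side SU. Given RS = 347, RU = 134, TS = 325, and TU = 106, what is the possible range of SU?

From triangle RSU: |347 − 134| < SU < 347 + 134, i.e. 213 < SU < 481.
From triangle TSU: 219 < SU < 431.
Both must hold, so SU lies in the intersection.

219 < SU < 431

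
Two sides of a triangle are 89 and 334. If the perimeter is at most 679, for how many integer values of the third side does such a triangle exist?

Triangle inequality: 245 < x < 423. Perimeter ≤ 679 gives x ≤ 679 − 89 − 334 = 256.
So 245 < x ≤ 256; integers 246 through 256: 11 values.

11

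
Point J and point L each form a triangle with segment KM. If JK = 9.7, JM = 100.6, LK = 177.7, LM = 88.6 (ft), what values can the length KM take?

90.9 < KM < 110.3

From triangle JKM: |9.7 − 100.6| < KM < 9.7 + 100.6, i.e. 90.9 < KM < 110.3.
From triangle LKM: 89.1 < KM < 266.3.
Both must hold, so KM lies in the intersection.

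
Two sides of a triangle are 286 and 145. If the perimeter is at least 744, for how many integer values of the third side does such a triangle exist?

Triangle inequality: 141 < x < 431. Perimeter ≥ 744 gives x ≥ 744 − 286 − 145 = 313.
So 313 ≤ x < 431; integers 313 through 430: 118 values.

118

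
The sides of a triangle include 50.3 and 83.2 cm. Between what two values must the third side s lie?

32.9 < s < 133.5 (cm)

By the triangle inequality, s must be less than 50.3 + 83.2 = 133.5 and greater than |50.3 − 83.2| = 32.9.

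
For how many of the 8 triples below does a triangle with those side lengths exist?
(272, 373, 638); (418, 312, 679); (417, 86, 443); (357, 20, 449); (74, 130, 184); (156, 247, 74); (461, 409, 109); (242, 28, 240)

6

(272,373,638): 272+373 > 638 → valid
(312,418,679): 312+418 > 679 → valid
(86,417,443): 86+417 > 443 → valid
(20,357,449): 20+357 ≤ 449 → not valid
(74,130,184): 74+130 > 184 → valid
(74,156,247): 74+156 ≤ 247 → not valid
(109,409,461): 109+409 > 461 → valid
(28,240,242): 28+240 > 242 → valid
6 of the 8 triples form a triangle.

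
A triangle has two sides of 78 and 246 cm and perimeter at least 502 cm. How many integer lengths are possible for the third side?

146

Triangle inequality: 168 < x < 324. Perimeter ≥ 502 gives x ≥ 502 − 78 − 246 = 178.
So 178 ≤ x < 324; integers 178 through 323: 146 values.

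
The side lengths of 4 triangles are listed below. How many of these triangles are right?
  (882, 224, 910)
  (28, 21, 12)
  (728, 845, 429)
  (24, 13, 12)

2

(882,224,910): 224²+882² = 828100 = 910² → right
(28,21,12): 12²+21² = 585 < 784 = 28² → obtuse
(728,845,429): 429²+728² = 714025 = 845² → right
(24,13,12): 12²+13² = 313 < 576 = 24² → obtuse
2 of the 4 are right.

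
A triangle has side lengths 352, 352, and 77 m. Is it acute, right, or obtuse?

Compare the square of the longest side to the sum of squares of the other two: 77² + 352² = 129833 > 123904 = 352².

acute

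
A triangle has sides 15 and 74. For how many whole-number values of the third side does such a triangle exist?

29

The third side lies in the open interval (59, 89).
Integers from 60 to 88 inclusive: 88 − 60 + 1 = 29.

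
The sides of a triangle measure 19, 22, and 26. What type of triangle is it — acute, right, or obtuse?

Compare the square of the longest side to the sum of squares of the other two: 19² + 22² = 845 > 676 = 26².

acute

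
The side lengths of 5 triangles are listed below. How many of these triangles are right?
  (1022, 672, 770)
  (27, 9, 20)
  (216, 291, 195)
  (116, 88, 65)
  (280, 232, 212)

2

(1022,672,770): 672²+770² = 1044484 = 1022² → right
(27,9,20): 9²+20² = 481 < 729 = 27² → obtuse
(216,291,195): 195²+216² = 84681 = 291² → right
(116,88,65): 65²+88² = 11969 < 13456 = 116² → obtuse
(280,232,212): 212²+232² = 98768 > 78400 = 280² → acute
2 of the 5 are right.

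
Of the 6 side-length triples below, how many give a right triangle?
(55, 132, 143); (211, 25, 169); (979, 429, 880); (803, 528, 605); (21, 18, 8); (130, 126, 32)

(55,132,143): 55²+132² = 20449 = 143² → right
(211,25,169): 25+169 ≤ 211, not a triangle
(979,429,880): 429²+880² = 958441 = 979² → right
(803,528,605): 528²+605² = 644809 = 803² → right
(21,18,8): 8²+18² = 388 < 441 = 21² → obtuse
(130,126,32): 32²+126² = 16900 = 130² → right
4 of the 6 are right.

4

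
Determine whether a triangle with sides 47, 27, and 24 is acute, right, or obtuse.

obtuse

Compare the square of the longest side to the sum of squares of the other two: 24² + 27² = 1305 < 2209 = 47².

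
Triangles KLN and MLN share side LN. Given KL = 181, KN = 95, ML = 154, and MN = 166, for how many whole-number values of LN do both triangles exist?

From triangle KLN: 86 < LN < 276.
From triangle MLN: 12 < LN < 320.
Intersection: 86 < LN < 276, so integers 87 through 275: 189 values.

189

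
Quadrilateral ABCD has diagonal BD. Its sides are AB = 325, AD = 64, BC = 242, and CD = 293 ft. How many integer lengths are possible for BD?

From triangle ABD: 261 < BD < 389.
From triangle CBD: 51 < BD < 535.
Intersection: 261 < BD < 389, so integers 262 through 388: 127 values.

127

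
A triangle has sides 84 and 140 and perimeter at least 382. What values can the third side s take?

Triangle inequality alone gives 56 < s < 224.
The perimeter condition gives s ≥ 382 − 84 − 140 = 158.
Intersecting the two: 158 ≤ s < 224.

158 ≤ s < 224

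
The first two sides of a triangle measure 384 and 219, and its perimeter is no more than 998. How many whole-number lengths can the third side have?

230

Triangle inequality: 165 < x < 603. Perimeter ≤ 998 gives x ≤ 998 − 384 − 219 = 395.
So 165 < x ≤ 395; integers 166 through 395: 230 values.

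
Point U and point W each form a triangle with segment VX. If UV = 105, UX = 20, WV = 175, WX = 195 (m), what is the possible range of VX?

85 < VX < 125

From triangle UVX: |105 − 20| < VX < 105 + 20, i.e. 85 < VX < 125.
From triangle WVX: 20 < VX < 370.
Both must hold, so VX lies in the intersection.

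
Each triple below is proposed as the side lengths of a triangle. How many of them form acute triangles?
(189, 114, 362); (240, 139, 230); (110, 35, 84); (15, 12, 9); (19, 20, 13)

2

(189,114,362): 114+189 ≤ 362, not a triangle
(240,139,230): 139²+230² = 72221 > 57600 = 240² → acute
(110,35,84): 35²+84² = 8281 < 12100 = 110² → obtuse
(15,12,9): 9²+12² = 225 = 15² → right
(19,20,13): 13²+19² = 530 > 400 = 20² → acute
2 of the 5 are acute.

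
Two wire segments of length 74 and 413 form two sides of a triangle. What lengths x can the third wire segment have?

339 < x < 487

By the triangle inequality, x must be less than 74 + 413 = 487 and greater than |74 − 413| = 339.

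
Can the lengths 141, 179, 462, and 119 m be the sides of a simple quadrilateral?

No

For a quadrilateral, each side must be shorter than the sum of the others.
Here the longest side is 462, but the remaining 3 sides sum to only 439.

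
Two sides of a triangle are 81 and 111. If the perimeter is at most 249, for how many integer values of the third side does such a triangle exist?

Triangle inequality: 30 < x < 192. Perimeter ≤ 249 gives x ≤ 249 − 81 − 111 = 57.
So 30 < x ≤ 57; integers 31 through 57: 27 values.

27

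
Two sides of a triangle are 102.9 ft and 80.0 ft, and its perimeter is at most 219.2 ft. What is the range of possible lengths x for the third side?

Triangle inequality alone gives 22.9 < x < 182.9.
The perimeter condition gives x ≤ 219.2 − 102.9 − 80.0 = 36.3.
Intersecting the two: 22.9 < x ≤ 36.3.

22.9 < x ≤ 36.3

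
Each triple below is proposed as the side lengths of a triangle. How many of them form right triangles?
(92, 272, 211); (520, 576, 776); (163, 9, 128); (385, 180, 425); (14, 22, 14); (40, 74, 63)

2

(92,272,211): 92²+211² = 52985 < 73984 = 272² → obtuse
(520,576,776): 520²+576² = 602176 = 776² → right
(163,9,128): 9+128 ≤ 163, not a triangle
(385,180,425): 180²+385² = 180625 = 425² → right
(14,22,14): 14²+14² = 392 < 484 = 22² → obtuse
(40,74,63): 40²+63² = 5569 > 5476 = 74² → acute
2 of the 6 are right.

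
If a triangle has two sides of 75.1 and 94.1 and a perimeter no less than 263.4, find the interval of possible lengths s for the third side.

94.2 ≤ s < 169.2

Triangle inequality alone gives 19.0 < s < 169.2.
The perimeter condition gives s ≥ 263.4 − 75.1 − 94.1 = 94.2.
Intersecting the two: 94.2 ≤ s < 169.2.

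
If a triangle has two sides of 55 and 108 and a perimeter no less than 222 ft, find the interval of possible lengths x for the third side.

59 ≤ x < 163

Triangle inequality alone gives 53 < x < 163.
The perimeter condition gives x ≥ 222 − 55 − 108 = 59.
Intersecting the two: 59 ≤ x < 163.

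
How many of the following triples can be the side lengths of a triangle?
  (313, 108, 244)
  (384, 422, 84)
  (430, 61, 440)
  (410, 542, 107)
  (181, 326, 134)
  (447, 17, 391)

3

(108,244,313): 108+244 > 313 → valid
(84,384,422): 84+384 > 422 → valid
(61,430,440): 61+430 > 440 → valid
(107,410,542): 107+410 ≤ 542 → not valid
(134,181,326): 134+181 ≤ 326 → not valid
(17,391,447): 17+391 ≤ 447 → not valid
3 of the 6 triples form a triangle.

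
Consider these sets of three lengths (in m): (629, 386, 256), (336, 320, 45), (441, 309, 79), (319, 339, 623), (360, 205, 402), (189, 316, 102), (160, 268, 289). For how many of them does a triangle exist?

5

(256,386,629): 256+386 > 629 → valid
(45,320,336): 45+320 > 336 → valid
(79,309,441): 79+309 ≤ 441 → not valid
(319,339,623): 319+339 > 623 → valid
(205,360,402): 205+360 > 402 → valid
(102,189,316): 102+189 ≤ 316 → not valid
(160,268,289): 160+268 > 289 → valid
5 of the 7 triples form a triangle.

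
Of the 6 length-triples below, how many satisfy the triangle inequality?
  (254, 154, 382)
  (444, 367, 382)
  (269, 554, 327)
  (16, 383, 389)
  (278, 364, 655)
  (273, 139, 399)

5

(154,254,382): 154+254 > 382 → valid
(367,382,444): 367+382 > 444 → valid
(269,327,554): 269+327 > 554 → valid
(16,383,389): 16+383 > 389 → valid
(278,364,655): 278+364 ≤ 655 → not valid
(139,273,399): 139+273 > 399 → valid
5 of the 6 triples form a triangle.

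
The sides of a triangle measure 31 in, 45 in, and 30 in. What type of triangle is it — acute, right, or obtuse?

obtuse

Compare the square of the longest side to the sum of squares of the other two: 30² + 31² = 1861 < 2025 = 45².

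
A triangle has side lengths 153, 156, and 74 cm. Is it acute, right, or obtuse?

Compare the square of the longest side to the sum of squares of the other two: 74² + 153² = 28885 > 24336 = 156².

acute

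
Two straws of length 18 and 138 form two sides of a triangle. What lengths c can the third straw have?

By the triangle inequality, c must be less than 18 + 138 = 156 and greater than |18 − 138| = 120.

120 < c < 156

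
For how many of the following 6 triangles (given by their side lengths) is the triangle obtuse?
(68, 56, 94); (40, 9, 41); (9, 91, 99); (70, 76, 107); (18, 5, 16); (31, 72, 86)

5

(68,56,94): 56²+68² = 7760 < 8836 = 94² → obtuse
(40,9,41): 9²+40² = 1681 = 41² → right
(9,91,99): 9²+91² = 8362 < 9801 = 99² → obtuse
(70,76,107): 70²+76² = 10676 < 11449 = 107² → obtuse
(18,5,16): 5²+16² = 281 < 324 = 18² → obtuse
(31,72,86): 31²+72² = 6145 < 7396 = 86² → obtuse
5 of the 6 are obtuse.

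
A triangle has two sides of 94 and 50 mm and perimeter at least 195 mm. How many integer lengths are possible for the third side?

93

Triangle inequality: 44 < x < 144. Perimeter ≥ 195 gives x ≥ 195 − 94 − 50 = 51.
So 51 ≤ x < 144; integers 51 through 143: 93 values.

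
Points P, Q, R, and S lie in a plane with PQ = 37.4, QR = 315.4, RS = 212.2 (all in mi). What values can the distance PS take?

65.8 ≤ PS ≤ 565.0 mi

The maximum is all hops collinear in one direction: 37.4 + 315.4 + 212.2 = 565.0.
The longest hop is 315.4; the others sum to 249.6. Folding the others back against it leaves at least 315.4 − 249.6 = 65.8.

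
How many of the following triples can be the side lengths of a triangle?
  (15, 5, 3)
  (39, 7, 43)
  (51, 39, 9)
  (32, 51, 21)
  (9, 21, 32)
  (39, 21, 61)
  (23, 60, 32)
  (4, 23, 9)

(3,5,15): 3+5 ≤ 15 → not valid
(7,39,43): 7+39 > 43 → valid
(9,39,51): 9+39 ≤ 51 → not valid
(21,32,51): 21+32 > 51 → valid
(9,21,32): 9+21 ≤ 32 → not valid
(21,39,61): 21+39 ≤ 61 → not valid
(23,32,60): 23+32 ≤ 60 → not valid
(4,9,23): 4+9 ≤ 23 → not valid
2 of the 8 triples form a triangle.

2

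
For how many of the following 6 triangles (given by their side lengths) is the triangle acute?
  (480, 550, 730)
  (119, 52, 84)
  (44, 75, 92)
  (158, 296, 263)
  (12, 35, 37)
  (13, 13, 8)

2

(480,550,730): 480²+550² = 532900 = 730² → right
(119,52,84): 52²+84² = 9760 < 14161 = 119² → obtuse
(44,75,92): 44²+75² = 7561 < 8464 = 92² → obtuse
(158,296,263): 158²+263² = 94133 > 87616 = 296² → acute
(12,35,37): 12²+35² = 1369 = 37² → right
(13,13,8): 8²+13² = 233 > 169 = 13² → acute
2 of the 6 are acute.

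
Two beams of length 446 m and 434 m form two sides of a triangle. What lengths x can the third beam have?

12 < x < 880 (m)

By the triangle inequality, x must be less than 446 + 434 = 880 and greater than |446 − 434| = 12.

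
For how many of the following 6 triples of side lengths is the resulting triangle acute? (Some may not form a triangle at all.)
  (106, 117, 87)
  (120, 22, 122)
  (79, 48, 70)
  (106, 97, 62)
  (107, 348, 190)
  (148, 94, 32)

3

(106,117,87): 87²+106² = 18805 > 13689 = 117² → acute
(120,22,122): 22²+120² = 14884 = 122² → right
(79,48,70): 48²+70² = 7204 > 6241 = 79² → acute
(106,97,62): 62²+97² = 13253 > 11236 = 106² → acute
(107,348,190): 107+190 ≤ 348, not a triangle
(148,94,32): 32+94 ≤ 148, not a triangle
3 of the 6 are acute.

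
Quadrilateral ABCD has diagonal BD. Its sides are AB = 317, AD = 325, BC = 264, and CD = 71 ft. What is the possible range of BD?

193 < BD < 335

From triangle ABD: |317 − 325| < BD < 317 + 325, i.e. 8 < BD < 642.
From triangle CBD: 193 < BD < 335.
Both must hold, so BD lies in the intersection.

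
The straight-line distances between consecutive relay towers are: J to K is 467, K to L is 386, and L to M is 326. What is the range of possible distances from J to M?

0 ≤ JM ≤ 1179

The maximum is all hops collinear in one direction: 467 + 386 + 326 = 1179.
The longest hop is 467; the others sum to 712. Since 467 ≤ 712, the path can fold back on itself completely, so the minimum distance is 0.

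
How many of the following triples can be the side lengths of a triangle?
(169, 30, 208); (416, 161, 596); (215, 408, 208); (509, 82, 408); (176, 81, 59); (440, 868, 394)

1

(30,169,208): 30+169 ≤ 208 → not valid
(161,416,596): 161+416 ≤ 596 → not valid
(208,215,408): 208+215 > 408 → valid
(82,408,509): 82+408 ≤ 509 → not valid
(59,81,176): 59+81 ≤ 176 → not valid
(394,440,868): 394+440 ≤ 868 → not valid
1 of the 6 triples forms a triangle.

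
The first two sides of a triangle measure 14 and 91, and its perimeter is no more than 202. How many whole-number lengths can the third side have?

20

Triangle inequality: 77 < x < 105. Perimeter ≤ 202 gives x ≤ 202 − 14 − 91 = 97.
So 77 < x ≤ 97; integers 78 through 97: 20 values.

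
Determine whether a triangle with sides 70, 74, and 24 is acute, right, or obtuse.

right

Compare the square of the longest side to the sum of squares of the other two: 24² + 70² = 5476 = 74².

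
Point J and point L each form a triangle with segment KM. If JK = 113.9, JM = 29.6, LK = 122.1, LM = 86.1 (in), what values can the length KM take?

From triangle JKM: |113.9 − 29.6| < KM < 113.9 + 29.6, i.e. 84.3 < KM < 143.5.
From triangle LKM: 36.0 < KM < 208.2.
Both must hold, so KM lies in the intersection.

84.3 < KM < 143.5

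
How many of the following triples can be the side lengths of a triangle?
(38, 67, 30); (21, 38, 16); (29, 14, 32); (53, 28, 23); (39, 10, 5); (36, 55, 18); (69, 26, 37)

2

(30,38,67): 30+38 > 67 → valid
(16,21,38): 16+21 ≤ 38 → not valid
(14,29,32): 14+29 > 32 → valid
(23,28,53): 23+28 ≤ 53 → not valid
(5,10,39): 5+10 ≤ 39 → not valid
(18,36,55): 18+36 ≤ 55 → not valid
(26,37,69): 26+37 ≤ 69 → not valid
2 of the 7 triples form a triangle.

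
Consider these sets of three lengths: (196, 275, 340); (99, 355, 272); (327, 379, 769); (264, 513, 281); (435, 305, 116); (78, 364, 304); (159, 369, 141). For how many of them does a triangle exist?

(196,275,340): 196+275 > 340 → valid
(99,272,355): 99+272 > 355 → valid
(327,379,769): 327+379 ≤ 769 → not valid
(264,281,513): 264+281 > 513 → valid
(116,305,435): 116+305 ≤ 435 → not valid
(78,304,364): 78+304 > 364 → valid
(141,159,369): 141+159 ≤ 369 → not valid
4 of the 7 triples form a triangle.

4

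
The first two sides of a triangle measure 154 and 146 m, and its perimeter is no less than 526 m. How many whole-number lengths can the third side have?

74

Triangle inequality: 8 < x < 300. Perimeter ≥ 526 gives x ≥ 526 − 154 − 146 = 226.
So 226 ≤ x < 300; integers 226 through 299: 74 values.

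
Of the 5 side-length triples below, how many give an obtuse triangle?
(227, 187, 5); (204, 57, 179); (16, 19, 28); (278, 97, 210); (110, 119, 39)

(227,187,5): 5+187 ≤ 227, not a triangle
(204,57,179): 57²+179² = 35290 < 41616 = 204² → obtuse
(16,19,28): 16²+19² = 617 < 784 = 28² → obtuse
(278,97,210): 97²+210² = 53509 < 77284 = 278² → obtuse
(110,119,39): 39²+110² = 13621 < 14161 = 119² → obtuse
4 of the 5 are obtuse.

4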